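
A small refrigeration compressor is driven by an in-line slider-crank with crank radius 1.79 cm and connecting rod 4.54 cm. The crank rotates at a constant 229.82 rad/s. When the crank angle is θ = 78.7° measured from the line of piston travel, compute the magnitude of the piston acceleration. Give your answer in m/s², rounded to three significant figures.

ω = 229.8 rad/s
x(θ) = r cosθ + √(L² − r² sin²θ); with ω constant, a = ω²·d²x/dθ².
d²x/dθ² = −r cosθ − r²(cos2θ)/√u − r⁴ sin²2θ/(4u^{3/2}),  u = L² − r² sin²θ = 0.00175305 m².
Substituting r = 0.0179 m, L = 0.0454 m, θ = 78.7°: d²x/dθ² = +0.0035059 m.
a = ω²·d²x/dθ² = (229.8)²·(+0.0035059) = +185.17 m/s²;  |a| = 185.17 m/s².

185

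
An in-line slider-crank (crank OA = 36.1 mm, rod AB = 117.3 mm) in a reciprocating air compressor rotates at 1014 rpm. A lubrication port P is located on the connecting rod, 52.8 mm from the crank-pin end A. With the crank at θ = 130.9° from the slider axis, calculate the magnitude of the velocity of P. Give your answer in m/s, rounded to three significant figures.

2.97

ω = 106.2 rad/s.  Crank-pin speed |V_A| = rω = 3.8333 m/s, perpendicular to OA.
Rod angle: sinφ = −(r/L) sinθ ⇒ φ = -13.451°; ω_rod = −rω cosθ/√(L²−r²sin²θ) = +22 rad/s.
V_P = V_A + ω_rod × AP, with AP = 0.0528 m along the rod.
Components: V_Px = −rω sinθ − a·ω_rod·sinφ = -2.6272 m/s;  V_Py = rω cosθ + a·ω_rod·cosφ = -1.3801 m/s.
|V_P| = √(V_Px² + V_Py²) = 2.9676 m/s.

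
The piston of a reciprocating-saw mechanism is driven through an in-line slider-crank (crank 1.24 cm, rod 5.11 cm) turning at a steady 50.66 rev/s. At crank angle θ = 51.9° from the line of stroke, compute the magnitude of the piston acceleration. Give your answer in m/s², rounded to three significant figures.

ω = 2π·50.7 = 318.3 rad/s
x(θ) = r cosθ + √(L² − r² sin²θ); with ω constant, a = ω²·d²x/dθ².
d²x/dθ² = −r cosθ − r²(cos2θ)/√u − r⁴ sin²2θ/(4u^{3/2}),  u = L² − r² sin²θ = 0.00251599 m².
Substituting r = 0.0124 m, L = 0.0511 m, θ = 51.9°: d²x/dθ² = -0.0069642 m.
a = ω²·d²x/dθ² = (318.3)²·(-0.0069642) = -705.61 m/s²;  |a| = 705.61 m/s².

706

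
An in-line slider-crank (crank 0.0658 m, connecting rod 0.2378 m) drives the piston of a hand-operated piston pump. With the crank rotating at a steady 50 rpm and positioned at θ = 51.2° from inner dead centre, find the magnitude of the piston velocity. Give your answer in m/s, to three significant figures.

ω = 2π·50/60 = 5.236 rad/s
For an in-line slider-crank, x = r cosθ + √(L² − r² sin²θ), so v = −rω sinθ·[1 + r cosθ/√(L² − r² sin²θ)].
With r = 0.0658 m, L = 0.2378 m, θ = 51.2°: √(L² − r² sin²θ) = 0.2322 m.
v = −0.0658·5.236·0.77934·[1 + 0.0658·0.62660/0.2322] = -0.31618 m/s.
|v| = 0.31618 m/s.

0.316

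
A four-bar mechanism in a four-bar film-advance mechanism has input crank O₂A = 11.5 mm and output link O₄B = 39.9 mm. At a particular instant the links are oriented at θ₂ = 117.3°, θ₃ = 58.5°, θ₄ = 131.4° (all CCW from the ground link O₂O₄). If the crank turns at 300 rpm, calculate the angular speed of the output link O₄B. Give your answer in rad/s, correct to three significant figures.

8.10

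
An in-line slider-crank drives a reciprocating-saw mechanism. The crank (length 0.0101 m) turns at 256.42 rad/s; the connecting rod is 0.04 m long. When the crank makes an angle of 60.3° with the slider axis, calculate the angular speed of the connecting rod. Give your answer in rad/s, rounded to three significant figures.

ω = 256.4 rad/s
The rod makes angle φ with the slider axis where L sinφ = r sinθ; differentiating, L cosφ·φ̇ = r ω cosθ.
L cosφ = √(L² − r² sin²θ) = 0.039026 m.
|ω_rod| = r ω |cosθ| / √(L² − r² sin²θ) = 0.0101·256.4·0.49546/0.039026 = 32.88 rad/s.

32.9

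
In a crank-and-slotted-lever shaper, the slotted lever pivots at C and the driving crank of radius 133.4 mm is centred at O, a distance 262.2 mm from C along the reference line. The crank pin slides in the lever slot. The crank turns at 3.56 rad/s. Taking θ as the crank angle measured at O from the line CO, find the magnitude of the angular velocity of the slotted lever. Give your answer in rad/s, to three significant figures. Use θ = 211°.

ω = 3.56 rad/s
Crank pin A relative to C: A = (d + r cosθ, r sinθ); lever angle φ = atan2(r sinθ, d + r cosθ).
Differentiating tanφ: φ̇ = rω(d cosθ + r)/(d² + r² + 2dr cosθ).
d² + r² + 2dr cosθ = |CA|² = 0.0265813 m²;  d cosθ + r = -0.091349 m.
|ω_lever| = |0.1334·3.56·-0.091349| / 0.0265813 = 1.6321 rad/s.

1.63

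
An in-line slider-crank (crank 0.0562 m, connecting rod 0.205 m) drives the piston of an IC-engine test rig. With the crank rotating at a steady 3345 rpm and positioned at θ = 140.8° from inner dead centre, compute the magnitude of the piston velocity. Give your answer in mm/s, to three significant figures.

ω = 2π·3345/60 = 350.3 rad/s
For an in-line slider-crank, x = r cosθ + √(L² − r² sin²θ), so v = −rω sinθ·[1 + r cosθ/√(L² − r² sin²θ)].
With r = 0.0562 m, L = 0.205 m, θ = 140.8°: √(L² − r² sin²θ) = 0.2019 m.
v = −0.0562·350.3·0.63203·[1 + 0.0562·-0.77494/0.2019] = -9.7583 m/s.
|v| = 9.7583 m/s = 9758.3 mm/s.

9760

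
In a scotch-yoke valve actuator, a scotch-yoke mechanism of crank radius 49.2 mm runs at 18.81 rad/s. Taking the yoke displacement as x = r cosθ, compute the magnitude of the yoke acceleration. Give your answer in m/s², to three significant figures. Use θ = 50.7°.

11.0

ω = 18.81 rad/s
x = r cosθ ⇒ ẍ = −rω² cosθ (ω constant).
|a| = rω²|cosθ| = 0.0492·(18.81)²·|cos 50.7°| = 11.026 m/s².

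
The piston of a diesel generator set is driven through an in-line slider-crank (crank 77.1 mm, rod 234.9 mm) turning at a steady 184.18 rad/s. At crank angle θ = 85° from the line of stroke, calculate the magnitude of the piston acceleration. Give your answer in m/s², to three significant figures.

666

ω = 184.2 rad/s
x(θ) = r cosθ + √(L² − r² sin²θ); with ω constant, a = ω²·d²x/dθ².
d²x/dθ² = −r cosθ − r²(cos2θ)/√u − r⁴ sin²2θ/(4u^{3/2}),  u = L² − r² sin²θ = 0.0492788 m².
Substituting r = 0.0771 m, L = 0.2349 m, θ = 85°: d²x/dθ² = +0.019627 m.
a = ω²·d²x/dθ² = (184.2)²·(+0.019627) = +665.8 m/s²;  |a| = 665.8 m/s².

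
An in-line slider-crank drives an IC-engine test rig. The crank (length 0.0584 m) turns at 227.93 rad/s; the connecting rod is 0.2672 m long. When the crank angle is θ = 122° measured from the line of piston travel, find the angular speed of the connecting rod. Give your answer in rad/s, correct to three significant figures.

ω = 227.9 rad/s
The rod makes angle φ with the slider axis where L sinφ = r sinθ; differentiating, L cosφ·φ̇ = r ω cosθ.
L cosφ = √(L² − r² sin²θ) = 0.26257 m.
|ω_rod| = r ω |cosθ| / √(L² − r² sin²θ) = 0.0584·227.9·0.52992/0.26257 = 26.865 rad/s.

26.9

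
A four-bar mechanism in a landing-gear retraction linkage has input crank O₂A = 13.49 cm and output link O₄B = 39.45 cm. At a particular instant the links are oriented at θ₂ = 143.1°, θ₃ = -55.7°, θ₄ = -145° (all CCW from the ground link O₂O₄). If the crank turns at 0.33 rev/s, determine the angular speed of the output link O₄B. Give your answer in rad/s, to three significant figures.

ω₂ = 2.073 rad/s (from 0.33 rev/s).
Differentiating the loop-closure r₂e^{iθ₂}+r₃e^{iθ₃}=r₁+r₄e^{iθ₄} gives r₂ω₂e^{iθ₂}+r₃ω₃e^{iθ₃}=r₄ω₄e^{iθ₄}.
Eliminating the other unknown: ω₄ = r₂ω₂ sin(θ₂−θ₃) / [r₄ sin(θ₄−θ₃)].
Numerator sine = -0.32227; denominator sine = -0.99993.
Result = 0.1349·2.073·(-0.32227) / (0.3945·(-0.99993)) = +0.22851 rad/s; magnitude 0.22851 rad/s.

0.229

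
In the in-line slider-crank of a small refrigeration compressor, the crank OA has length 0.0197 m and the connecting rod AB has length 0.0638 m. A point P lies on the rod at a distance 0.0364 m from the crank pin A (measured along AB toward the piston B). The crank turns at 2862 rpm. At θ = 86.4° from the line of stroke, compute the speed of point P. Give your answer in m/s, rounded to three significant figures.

5.96

ω = 299.7 rad/s.  Crank-pin speed |V_A| = rω = 5.9042 m/s, perpendicular to OA.
Rod angle: sinφ = −(r/L) sinθ ⇒ φ = -17.949°; ω_rod = −rω cosθ/√(L²−r²sin²θ) = -6.1081 rad/s.
V_P = V_A + ω_rod × AP, with AP = 0.0364 m along the rod.
Components: V_Px = −rω sinθ − a·ω_rod·sinφ = -5.9611 m/s;  V_Py = rω cosθ + a·ω_rod·cosφ = +0.15922 m/s.
|V_P| = √(V_Px² + V_Py²) = 5.9632 m/s.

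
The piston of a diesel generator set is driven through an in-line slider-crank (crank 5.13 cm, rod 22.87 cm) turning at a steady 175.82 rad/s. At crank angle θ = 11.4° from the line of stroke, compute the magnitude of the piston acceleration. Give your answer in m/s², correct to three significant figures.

1880

ω = 175.8 rad/s
x(θ) = r cosθ + √(L² − r² sin²θ); with ω constant, a = ω²·d²x/dθ².
d²x/dθ² = −r cosθ − r²(cos2θ)/√u − r⁴ sin²2θ/(4u^{3/2}),  u = L² − r² sin²θ = 0.0522009 m².
Substituting r = 0.0513 m, L = 0.2287 m, θ = 11.4°: d²x/dθ² = -0.060928 m.
a = ω²·d²x/dθ² = (175.8)²·(-0.060928) = -1883.5 m/s²;  |a| = 1883.5 m/s².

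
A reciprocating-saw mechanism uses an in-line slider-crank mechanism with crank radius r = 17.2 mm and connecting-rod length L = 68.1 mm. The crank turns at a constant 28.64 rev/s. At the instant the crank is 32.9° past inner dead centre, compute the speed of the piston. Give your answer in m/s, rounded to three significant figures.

2.04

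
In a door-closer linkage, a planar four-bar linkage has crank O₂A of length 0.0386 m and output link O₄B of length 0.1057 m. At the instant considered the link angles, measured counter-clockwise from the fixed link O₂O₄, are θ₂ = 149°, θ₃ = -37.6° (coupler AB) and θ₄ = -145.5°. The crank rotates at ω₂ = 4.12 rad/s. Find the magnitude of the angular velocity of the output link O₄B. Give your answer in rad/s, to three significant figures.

ω₂ = 4.12 rad/s
Differentiating the loop-closure r₂e^{iθ₂}+r₃e^{iθ₃}=r₁+r₄e^{iθ₄} gives r₂ω₂e^{iθ₂}+r₃ω₃e^{iθ₃}=r₄ω₄e^{iθ₄}.
Eliminating the other unknown: ω₄ = r₂ω₂ sin(θ₂−θ₃) / [r₄ sin(θ₄−θ₃)].
Numerator sine = -0.11494; denominator sine = -0.95159.
Result = 0.0386·4.12·(-0.11494) / (0.1057·(-0.95159)) = +0.18173 rad/s; magnitude 0.18173 rad/s.

0.182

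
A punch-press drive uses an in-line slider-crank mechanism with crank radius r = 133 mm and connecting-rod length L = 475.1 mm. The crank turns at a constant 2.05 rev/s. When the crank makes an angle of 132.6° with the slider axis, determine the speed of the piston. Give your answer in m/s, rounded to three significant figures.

1.02

ω = 2π·2.05 = 12.88 rad/s
For an in-line slider-crank, x = r cosθ + √(L² − r² sin²θ), so v = −rω sinθ·[1 + r cosθ/√(L² − r² sin²θ)].
With r = 0.133 m, L = 0.4751 m, θ = 132.6°: √(L² − r² sin²θ) = 0.4649 m.
v = −0.133·12.88·0.73610·[1 + 0.133·-0.67688/0.4649] = -1.0168 m/s.
|v| = 1.0168 m/s.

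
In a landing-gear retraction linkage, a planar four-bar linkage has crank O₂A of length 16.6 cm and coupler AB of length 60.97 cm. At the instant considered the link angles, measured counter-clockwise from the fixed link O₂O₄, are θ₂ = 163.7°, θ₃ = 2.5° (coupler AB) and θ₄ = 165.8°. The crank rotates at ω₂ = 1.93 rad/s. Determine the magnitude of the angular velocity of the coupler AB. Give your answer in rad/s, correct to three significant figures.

0.0670

ω₂ = 1.93 rad/s
Differentiating the loop-closure r₂e^{iθ₂}+r₃e^{iθ₃}=r₁+r₄e^{iθ₄} gives r₂ω₂e^{iθ₂}+r₃ω₃e^{iθ₃}=r₄ω₄e^{iθ₄}.
Eliminating the other unknown: ω₃ = r₂ω₂ sin(θ₄−θ₂) / [r₃ sin(θ₃−θ₄)].
Numerator sine = +0.03664; denominator sine = -0.28736.
Result = 0.166·1.93·(+0.03664) / (0.6097·(-0.28736)) = -0.067007 rad/s; magnitude 0.067007 rad/s.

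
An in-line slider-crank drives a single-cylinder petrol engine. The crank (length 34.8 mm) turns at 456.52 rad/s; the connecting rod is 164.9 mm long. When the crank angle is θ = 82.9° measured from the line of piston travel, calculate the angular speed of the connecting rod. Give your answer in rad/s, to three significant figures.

12.2

ω = 456.5 rad/s
The rod makes angle φ with the slider axis where L sinφ = r sinθ; differentiating, L cosφ·φ̇ = r ω cosθ.
L cosφ = √(L² − r² sin²θ) = 0.16124 m.
|ω_rod| = r ω |cosθ| / √(L² − r² sin²θ) = 0.0348·456.5·0.12360/0.16124 = 12.178 rad/s.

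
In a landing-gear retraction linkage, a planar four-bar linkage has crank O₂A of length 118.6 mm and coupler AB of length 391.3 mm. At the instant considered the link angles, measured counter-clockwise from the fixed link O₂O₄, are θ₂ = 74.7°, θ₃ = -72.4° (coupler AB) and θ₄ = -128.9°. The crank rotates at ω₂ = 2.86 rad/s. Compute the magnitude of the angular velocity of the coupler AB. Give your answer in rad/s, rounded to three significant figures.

ω₂ = 2.86 rad/s
Differentiating the loop-closure r₂e^{iθ₂}+r₃e^{iθ₃}=r₁+r₄e^{iθ₄} gives r₂ω₂e^{iθ₂}+r₃ω₃e^{iθ₃}=r₄ω₄e^{iθ₄}.
Eliminating the other unknown: ω₃ = r₂ω₂ sin(θ₄−θ₂) / [r₃ sin(θ₃−θ₄)].
Numerator sine = +0.40035; denominator sine = +0.83389.
Result = 0.1186·2.86·(+0.40035) / (0.3913·(+0.83389)) = +0.41617 rad/s; magnitude 0.41617 rad/s.

0.416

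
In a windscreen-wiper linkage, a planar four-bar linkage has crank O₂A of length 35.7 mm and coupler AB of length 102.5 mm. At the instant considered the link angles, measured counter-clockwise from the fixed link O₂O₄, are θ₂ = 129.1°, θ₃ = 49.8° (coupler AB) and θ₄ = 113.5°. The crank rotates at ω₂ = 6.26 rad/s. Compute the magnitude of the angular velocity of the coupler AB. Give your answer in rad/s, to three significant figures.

0.654

ω₂ = 6.26 rad/s
Differentiating the loop-closure r₂e^{iθ₂}+r₃e^{iθ₃}=r₁+r₄e^{iθ₄} gives r₂ω₂e^{iθ₂}+r₃ω₃e^{iθ₃}=r₄ω₄e^{iθ₄}.
Eliminating the other unknown: ω₃ = r₂ω₂ sin(θ₄−θ₂) / [r₃ sin(θ₃−θ₄)].
Numerator sine = -0.26892; denominator sine = -0.89649.
Result = 0.0357·6.26·(-0.26892) / (0.1025·(-0.89649)) = +0.65403 rad/s; magnitude 0.65403 rad/s.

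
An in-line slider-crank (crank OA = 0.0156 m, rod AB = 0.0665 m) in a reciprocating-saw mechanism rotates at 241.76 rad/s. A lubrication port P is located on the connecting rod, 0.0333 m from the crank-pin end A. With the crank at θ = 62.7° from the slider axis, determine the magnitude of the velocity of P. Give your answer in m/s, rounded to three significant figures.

3.64

ω = 241.8 rad/s.  Crank-pin speed |V_A| = rω = 3.7715 m/s, perpendicular to OA.
Rod angle: sinφ = −(r/L) sinθ ⇒ φ = -12.032°; ω_rod = −rω cosθ/√(L²−r²sin²θ) = -26.596 rad/s.
V_P = V_A + ω_rod × AP, with AP = 0.0333 m along the rod.
Components: V_Px = −rω sinθ − a·ω_rod·sinφ = -3.536 m/s;  V_Py = rω cosθ + a·ω_rod·cosφ = +0.86359 m/s.
|V_P| = √(V_Px² + V_Py²) = 3.6399 m/s.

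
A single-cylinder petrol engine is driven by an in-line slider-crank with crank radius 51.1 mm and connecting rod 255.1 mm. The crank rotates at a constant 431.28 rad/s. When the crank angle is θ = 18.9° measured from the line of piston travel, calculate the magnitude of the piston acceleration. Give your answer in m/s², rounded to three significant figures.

ω = 431.3 rad/s
x(θ) = r cosθ + √(L² − r² sin²θ); with ω constant, a = ω²·d²x/dθ².
d²x/dθ² = −r cosθ − r²(cos2θ)/√u − r⁴ sin²2θ/(4u^{3/2}),  u = L² − r² sin²θ = 0.064802 m².
Substituting r = 0.0511 m, L = 0.2551 m, θ = 18.9°: d²x/dθ² = -0.056489 m.
a = ω²·d²x/dθ² = (431.3)²·(-0.056489) = -10507 m/s²;  |a| = 10507 m/s².

10500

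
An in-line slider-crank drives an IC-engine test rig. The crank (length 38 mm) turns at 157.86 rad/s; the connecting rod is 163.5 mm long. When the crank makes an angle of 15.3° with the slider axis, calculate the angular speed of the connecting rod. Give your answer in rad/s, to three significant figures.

ω = 157.9 rad/s
The rod makes angle φ with the slider axis where L sinφ = r sinθ; differentiating, L cosφ·φ̇ = r ω cosθ.
L cosφ = √(L² − r² sin²θ) = 0.16319 m.
|ω_rod| = r ω |cosθ| / √(L² − r² sin²θ) = 0.038·157.9·0.96456/0.16319 = 35.456 rad/s.

35.5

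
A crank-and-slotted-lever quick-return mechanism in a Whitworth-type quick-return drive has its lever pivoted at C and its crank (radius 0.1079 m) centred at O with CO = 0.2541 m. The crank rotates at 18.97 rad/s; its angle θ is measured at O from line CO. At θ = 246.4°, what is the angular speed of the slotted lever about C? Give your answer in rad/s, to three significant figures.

0.233

ω = 18.97 rad/s
Crank pin A relative to C: A = (d + r cosθ, r sinθ); lever angle φ = atan2(r sinθ, d + r cosθ).
Differentiating tanφ: φ̇ = rω(d cosθ + r)/(d² + r² + 2dr cosθ).
d² + r² + 2dr cosθ = |CA|² = 0.0542562 m²;  d cosθ + r = +0.0061713 m.
|ω_lever| = |0.1079·18.97·+0.0061713| / 0.0542562 = 0.23282 rad/s.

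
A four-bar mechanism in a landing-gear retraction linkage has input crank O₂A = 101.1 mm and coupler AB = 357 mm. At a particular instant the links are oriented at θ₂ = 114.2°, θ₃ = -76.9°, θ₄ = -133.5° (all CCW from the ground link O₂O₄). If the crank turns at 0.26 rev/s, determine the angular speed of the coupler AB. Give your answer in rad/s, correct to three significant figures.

0.513

ω₂ = 1.634 rad/s (from 0.26 rev/s).
Differentiating the loop-closure r₂e^{iθ₂}+r₃e^{iθ₃}=r₁+r₄e^{iθ₄} gives r₂ω₂e^{iθ₂}+r₃ω₃e^{iθ₃}=r₄ω₄e^{iθ₄}.
Eliminating the other unknown: ω₃ = r₂ω₂ sin(θ₄−θ₂) / [r₃ sin(θ₃−θ₄)].
Numerator sine = +0.92521; denominator sine = +0.83485.
Result = 0.1011·1.634·(+0.92521) / (0.357·(+0.83485)) = +0.51271 rad/s; magnitude 0.51271 rad/s.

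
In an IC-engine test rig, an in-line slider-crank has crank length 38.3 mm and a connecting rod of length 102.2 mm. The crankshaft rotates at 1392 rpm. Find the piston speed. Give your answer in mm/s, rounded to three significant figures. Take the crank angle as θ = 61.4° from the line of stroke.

ω = 2π·1392/60 = 145.8 rad/s
For an in-line slider-crank, x = r cosθ + √(L² − r² sin²θ), so v = −rω sinθ·[1 + r cosθ/√(L² − r² sin²θ)].
With r = 0.0383 m, L = 0.1022 m, θ = 61.4°: √(L² − r² sin²θ) = 0.096509 m.
v = −0.0383·145.8·0.87798·[1 + 0.0383·0.47869/0.096509] = -5.833 m/s.
|v| = 5.833 m/s = 5833 mm/s.

5830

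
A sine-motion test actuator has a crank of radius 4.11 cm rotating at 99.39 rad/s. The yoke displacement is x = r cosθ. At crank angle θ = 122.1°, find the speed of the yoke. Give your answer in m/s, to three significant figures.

ω = 99.39 rad/s
x = r cosθ ⇒ ẋ = −rω sinθ.
|v| = rω|sinθ| = 0.0411·99.39·|sin 122.1°| = 3.4604 m/s.

3.46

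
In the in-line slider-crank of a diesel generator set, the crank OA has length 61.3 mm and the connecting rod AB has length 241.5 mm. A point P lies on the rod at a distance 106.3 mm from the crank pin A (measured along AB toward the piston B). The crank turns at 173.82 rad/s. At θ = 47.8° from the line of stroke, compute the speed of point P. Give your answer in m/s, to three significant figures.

9.39

ω = 173.8 rad/s.  Crank-pin speed |V_A| = rω = 10.655 m/s, perpendicular to OA.
Rod angle: sinφ = −(r/L) sinθ ⇒ φ = -10.838°; ω_rod = −rω cosθ/√(L²−r²sin²θ) = -30.175 rad/s.
V_P = V_A + ω_rod × AP, with AP = 0.1063 m along the rod.
Components: V_Px = −rω sinθ − a·ω_rod·sinφ = -8.4966 m/s;  V_Py = rω cosθ + a·ω_rod·cosφ = +4.0069 m/s.
|V_P| = √(V_Px² + V_Py²) = 9.394 m/s.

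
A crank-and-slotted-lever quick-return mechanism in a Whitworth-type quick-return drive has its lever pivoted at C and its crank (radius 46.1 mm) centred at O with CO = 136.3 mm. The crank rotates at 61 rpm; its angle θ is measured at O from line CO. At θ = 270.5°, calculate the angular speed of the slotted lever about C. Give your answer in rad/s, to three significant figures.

ω = 6.388 rad/s (from 61 rpm).
Crank pin A relative to C: A = (d + r cosθ, r sinθ); lever angle φ = atan2(r sinθ, d + r cosθ).
Differentiating tanφ: φ̇ = rω(d cosθ + r)/(d² + r² + 2dr cosθ).
d² + r² + 2dr cosθ = |CA|² = 0.0208126 m²;  d cosθ + r = +0.047289 m.
|ω_lever| = |0.0461·6.388·+0.047289| / 0.0208126 = 0.66911 rad/s.

0.669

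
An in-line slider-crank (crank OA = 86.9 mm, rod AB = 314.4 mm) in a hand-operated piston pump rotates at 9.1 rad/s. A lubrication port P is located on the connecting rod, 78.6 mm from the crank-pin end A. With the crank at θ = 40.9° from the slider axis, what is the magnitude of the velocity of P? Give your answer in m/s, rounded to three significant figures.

0.706

ω = 9.1 rad/s.  Crank-pin speed |V_A| = rω = 0.79079 m/s, perpendicular to OA.
Rod angle: sinφ = −(r/L) sinθ ⇒ φ = -10.426°; ω_rod = −rω cosθ/√(L²−r²sin²θ) = -1.9331 rad/s.
V_P = V_A + ω_rod × AP, with AP = 0.0786 m along the rod.
Components: V_Px = −rω sinθ − a·ω_rod·sinφ = -0.54526 m/s;  V_Py = rω cosθ + a·ω_rod·cosφ = +0.44829 m/s.
|V_P| = √(V_Px² + V_Py²) = 0.70588 m/s.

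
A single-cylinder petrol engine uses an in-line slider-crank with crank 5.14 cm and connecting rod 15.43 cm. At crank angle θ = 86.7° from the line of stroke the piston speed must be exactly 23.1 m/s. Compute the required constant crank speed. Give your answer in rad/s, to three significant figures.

For an in-line slider-crank, |v_piston| = rω|sinθ|·[1 + r cosθ/√(L² − r² sin²θ)].
With r = 0.0514 m, L = 0.1543 m, θ = 86.7°: the bracketed kinematic factor |dx/dθ| = 0.052358 m.
ω = v/|dx/dθ| = 23.1/0.052358 = 441.19 rad/s.

441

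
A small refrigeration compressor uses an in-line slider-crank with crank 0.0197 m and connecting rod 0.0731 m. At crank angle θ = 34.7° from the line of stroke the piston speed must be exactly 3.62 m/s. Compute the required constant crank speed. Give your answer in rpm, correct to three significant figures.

For an in-line slider-crank, |v_piston| = rω|sinθ|·[1 + r cosθ/√(L² − r² sin²θ)].
With r = 0.0197 m, L = 0.0731 m, θ = 34.7°: the bracketed kinematic factor |dx/dθ| = 0.013729 m.
ω = v/|dx/dθ| = 3.62/0.013729 = 263.67 rad/s.
N = 60ω/(2π) = 2517.8 rpm.

2520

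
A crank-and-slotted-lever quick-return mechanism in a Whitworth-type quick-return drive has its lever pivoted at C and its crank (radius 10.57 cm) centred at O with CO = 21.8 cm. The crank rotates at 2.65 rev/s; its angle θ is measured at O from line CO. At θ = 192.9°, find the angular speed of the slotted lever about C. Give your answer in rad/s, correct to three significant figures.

13.6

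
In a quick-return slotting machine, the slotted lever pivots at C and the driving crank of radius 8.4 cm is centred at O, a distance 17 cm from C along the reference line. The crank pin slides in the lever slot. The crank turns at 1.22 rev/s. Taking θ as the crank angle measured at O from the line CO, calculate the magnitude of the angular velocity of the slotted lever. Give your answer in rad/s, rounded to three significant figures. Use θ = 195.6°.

ω = 7.665 rad/s (from 1.22 rev/s).
Crank pin A relative to C: A = (d + r cosθ, r sinθ); lever angle φ = atan2(r sinθ, d + r cosθ).
Differentiating tanφ: φ̇ = rω(d cosθ + r)/(d² + r² + 2dr cosθ).
d² + r² + 2dr cosθ = |CA|² = 0.00844808 m²;  d cosθ + r = -0.079738 m.
|ω_lever| = |0.084·7.665·-0.079738| / 0.00844808 = 6.0775 rad/s.

6.08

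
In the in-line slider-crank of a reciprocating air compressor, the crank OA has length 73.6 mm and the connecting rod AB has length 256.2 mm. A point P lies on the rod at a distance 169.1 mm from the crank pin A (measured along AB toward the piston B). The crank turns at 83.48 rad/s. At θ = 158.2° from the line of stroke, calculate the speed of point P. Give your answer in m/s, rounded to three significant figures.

2.70

ω = 83.48 rad/s.  Crank-pin speed |V_A| = rω = 6.1441 m/s, perpendicular to OA.
Rod angle: sinφ = −(r/L) sinθ ⇒ φ = -6.124°; ω_rod = −rω cosθ/√(L²−r²sin²θ) = +22.395 rad/s.
V_P = V_A + ω_rod × AP, with AP = 0.1691 m along the rod.
Components: V_Px = −rω sinθ − a·ω_rod·sinφ = -1.8777 m/s;  V_Py = rω cosθ + a·ω_rod·cosφ = -1.9394 m/s.
|V_P| = √(V_Px² + V_Py²) = 2.6995 m/s.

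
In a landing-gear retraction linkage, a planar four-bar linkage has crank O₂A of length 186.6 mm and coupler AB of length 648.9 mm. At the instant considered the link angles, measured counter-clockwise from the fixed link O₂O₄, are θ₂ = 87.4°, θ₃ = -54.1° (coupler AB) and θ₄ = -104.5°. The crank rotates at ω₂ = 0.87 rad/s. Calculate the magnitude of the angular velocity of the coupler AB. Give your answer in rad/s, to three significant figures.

ω₂ = 0.87 rad/s
Differentiating the loop-closure r₂e^{iθ₂}+r₃e^{iθ₃}=r₁+r₄e^{iθ₄} gives r₂ω₂e^{iθ₂}+r₃ω₃e^{iθ₃}=r₄ω₄e^{iθ₄}.
Eliminating the other unknown: ω₃ = r₂ω₂ sin(θ₄−θ₂) / [r₃ sin(θ₃−θ₄)].
Numerator sine = +0.20620; denominator sine = +0.77051.
Result = 0.1866·0.87·(+0.20620) / (0.6489·(+0.77051)) = +0.066953 rad/s; magnitude 0.066953 rad/s.

0.0670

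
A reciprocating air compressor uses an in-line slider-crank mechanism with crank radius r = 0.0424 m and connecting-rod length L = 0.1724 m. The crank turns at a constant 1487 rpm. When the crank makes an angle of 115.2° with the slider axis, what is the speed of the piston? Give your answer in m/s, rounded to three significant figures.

5.33

ω = 2π·1487/60 = 155.7 rad/s
For an in-line slider-crank, x = r cosθ + √(L² − r² sin²θ), so v = −rω sinθ·[1 + r cosθ/√(L² − r² sin²θ)].
With r = 0.0424 m, L = 0.1724 m, θ = 115.2°: √(L² − r² sin²θ) = 0.16808 m.
v = −0.0424·155.7·0.90483·[1 + 0.0424·-0.42578/0.16808] = -5.3324 m/s.
|v| = 5.3324 m/s.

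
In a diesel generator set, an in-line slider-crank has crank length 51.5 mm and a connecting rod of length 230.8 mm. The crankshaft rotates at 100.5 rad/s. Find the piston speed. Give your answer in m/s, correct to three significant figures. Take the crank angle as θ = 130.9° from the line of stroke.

ω = 100.5 rad/s
For an in-line slider-crank, x = r cosθ + √(L² − r² sin²θ), so v = −rω sinθ·[1 + r cosθ/√(L² − r² sin²θ)].
With r = 0.0515 m, L = 0.2308 m, θ = 130.9°: √(L² − r² sin²θ) = 0.22749 m.
v = −0.0515·100.5·0.75585·[1 + 0.0515·-0.65474/0.22749] = -3.3323 m/s.
|v| = 3.3323 m/s.

3.33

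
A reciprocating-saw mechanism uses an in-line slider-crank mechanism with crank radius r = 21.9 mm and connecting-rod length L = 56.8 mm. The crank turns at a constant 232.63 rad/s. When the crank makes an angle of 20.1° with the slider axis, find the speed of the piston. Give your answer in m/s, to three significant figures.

2.39

ω = 232.6 rad/s
For an in-line slider-crank, x = r cosθ + √(L² − r² sin²θ), so v = −rω sinθ·[1 + r cosθ/√(L² − r² sin²θ)].
With r = 0.0219 m, L = 0.0568 m, θ = 20.1°: √(L² − r² sin²θ) = 0.056299 m.
v = −0.0219·232.6·0.34366·[1 + 0.0219·0.93909/0.056299] = -2.3904 m/s.
|v| = 2.3904 m/s.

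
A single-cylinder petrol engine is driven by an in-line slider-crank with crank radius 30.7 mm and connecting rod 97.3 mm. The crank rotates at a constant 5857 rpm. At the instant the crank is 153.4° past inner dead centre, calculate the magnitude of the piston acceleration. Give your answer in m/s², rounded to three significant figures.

8060

ω = 2π·5857/60 = 613.3 rad/s
x(θ) = r cosθ + √(L² − r² sin²θ); with ω constant, a = ω²·d²x/dθ².
d²x/dθ² = −r cosθ − r²(cos2θ)/√u − r⁴ sin²2θ/(4u^{3/2}),  u = L² − r² sin²θ = 0.00927833 m².
Substituting r = 0.0307 m, L = 0.0973 m, θ = 153.4°: d²x/dθ² = +0.02143 m.
a = ω²·d²x/dθ² = (613.3)²·(+0.02143) = +8061.8 m/s²;  |a| = 8061.8 m/s².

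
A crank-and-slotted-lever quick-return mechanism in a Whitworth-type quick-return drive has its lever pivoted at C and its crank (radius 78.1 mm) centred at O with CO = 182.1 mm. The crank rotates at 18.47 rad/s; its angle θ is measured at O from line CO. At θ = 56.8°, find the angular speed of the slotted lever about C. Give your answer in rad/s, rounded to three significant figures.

4.68

ω = 18.47 rad/s
Crank pin A relative to C: A = (d + r cosθ, r sinθ); lever angle φ = atan2(r sinθ, d + r cosθ).
Differentiating tanφ: φ̇ = rω(d cosθ + r)/(d² + r² + 2dr cosθ).
d² + r² + 2dr cosθ = |CA|² = 0.0548349 m²;  d cosθ + r = +0.17781 m.
|ω_lever| = |0.0781·18.47·+0.17781| / 0.0548349 = 4.6776 rad/s.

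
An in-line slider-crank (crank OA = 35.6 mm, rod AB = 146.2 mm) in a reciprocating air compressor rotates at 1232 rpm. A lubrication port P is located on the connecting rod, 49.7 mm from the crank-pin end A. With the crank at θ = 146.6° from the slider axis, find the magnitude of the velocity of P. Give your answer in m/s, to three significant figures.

3.46

ω = 129 rad/s.  Crank-pin speed |V_A| = rω = 4.5929 m/s, perpendicular to OA.
Rod angle: sinφ = −(r/L) sinθ ⇒ φ = -7.703°; ω_rod = −rω cosθ/√(L²−r²sin²θ) = +26.466 rad/s.
V_P = V_A + ω_rod × AP, with AP = 0.0497 m along the rod.
Components: V_Px = −rω sinθ − a·ω_rod·sinφ = -2.352 m/s;  V_Py = rω cosθ + a·ω_rod·cosφ = -2.5309 m/s.
|V_P| = √(V_Px² + V_Py²) = 3.4551 m/s.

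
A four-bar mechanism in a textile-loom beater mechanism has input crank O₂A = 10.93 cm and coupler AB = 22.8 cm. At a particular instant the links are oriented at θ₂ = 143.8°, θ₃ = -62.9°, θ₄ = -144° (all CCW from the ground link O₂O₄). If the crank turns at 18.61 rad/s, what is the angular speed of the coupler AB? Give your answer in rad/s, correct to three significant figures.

8.60

ω₂ = 18.61 rad/s
Differentiating the loop-closure r₂e^{iθ₂}+r₃e^{iθ₃}=r₁+r₄e^{iθ₄} gives r₂ω₂e^{iθ₂}+r₃ω₃e^{iθ₃}=r₄ω₄e^{iθ₄}.
Eliminating the other unknown: ω₃ = r₂ω₂ sin(θ₄−θ₂) / [r₃ sin(θ₃−θ₄)].
Numerator sine = +0.95213; denominator sine = +0.98796.
Result = 0.1093·18.61·(+0.95213) / (0.228·(+0.98796)) = +8.5978 rad/s; magnitude 8.5978 rad/s.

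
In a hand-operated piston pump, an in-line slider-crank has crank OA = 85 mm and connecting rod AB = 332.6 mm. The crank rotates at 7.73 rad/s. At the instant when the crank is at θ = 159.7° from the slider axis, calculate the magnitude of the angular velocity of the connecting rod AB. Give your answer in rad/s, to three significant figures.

1.86

ω = 7.73 rad/s
The rod makes angle φ with the slider axis where L sinφ = r sinθ; differentiating, L cosφ·φ̇ = r ω cosθ.
L cosφ = √(L² − r² sin²θ) = 0.33129 m.
|ω_rod| = r ω |cosθ| / √(L² − r² sin²θ) = 0.085·7.73·0.93789/0.33129 = 1.8601 rad/s.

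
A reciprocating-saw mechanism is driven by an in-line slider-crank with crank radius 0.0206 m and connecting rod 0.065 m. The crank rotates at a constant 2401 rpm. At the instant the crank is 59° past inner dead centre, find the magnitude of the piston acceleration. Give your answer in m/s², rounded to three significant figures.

478

ω = 2π·2401/60 = 251.4 rad/s
x(θ) = r cosθ + √(L² − r² sin²θ); with ω constant, a = ω²·d²x/dθ².
d²x/dθ² = −r cosθ − r²(cos2θ)/√u − r⁴ sin²2θ/(4u^{3/2}),  u = L² − r² sin²θ = 0.00391321 m².
Substituting r = 0.0206 m, L = 0.065 m, θ = 59°: d²x/dθ² = -0.0075684 m.
a = ω²·d²x/dθ² = (251.4)²·(-0.0075684) = -478.46 m/s²;  |a| = 478.46 m/s².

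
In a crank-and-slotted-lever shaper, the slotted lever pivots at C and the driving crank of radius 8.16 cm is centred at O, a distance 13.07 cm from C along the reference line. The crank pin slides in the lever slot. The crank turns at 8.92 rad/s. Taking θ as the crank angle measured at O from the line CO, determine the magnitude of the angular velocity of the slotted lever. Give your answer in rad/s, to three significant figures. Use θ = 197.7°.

9.13

ω = 8.92 rad/s
Crank pin A relative to C: A = (d + r cosθ, r sinθ); lever angle φ = atan2(r sinθ, d + r cosθ).
Differentiating tanφ: φ̇ = rω(d cosθ + r)/(d² + r² + 2dr cosθ).
d² + r² + 2dr cosθ = |CA|² = 0.00342055 m²;  d cosθ + r = -0.042913 m.
|ω_lever| = |0.0816·8.92·-0.042913| / 0.00342055 = 9.1316 rad/s.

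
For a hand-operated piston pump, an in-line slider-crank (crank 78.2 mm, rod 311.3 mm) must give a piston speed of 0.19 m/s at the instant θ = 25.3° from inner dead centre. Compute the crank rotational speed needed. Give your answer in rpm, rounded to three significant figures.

For an in-line slider-crank, |v_piston| = rω|sinθ|·[1 + r cosθ/√(L² − r² sin²θ)].
With r = 0.0782 m, L = 0.3113 m, θ = 25.3°: the bracketed kinematic factor |dx/dθ| = 0.041053 m.
ω = v/|dx/dθ| = 0.19/0.041053 = 4.6281 rad/s.
N = 60ω/(2π) = 44.195 rpm.

44.2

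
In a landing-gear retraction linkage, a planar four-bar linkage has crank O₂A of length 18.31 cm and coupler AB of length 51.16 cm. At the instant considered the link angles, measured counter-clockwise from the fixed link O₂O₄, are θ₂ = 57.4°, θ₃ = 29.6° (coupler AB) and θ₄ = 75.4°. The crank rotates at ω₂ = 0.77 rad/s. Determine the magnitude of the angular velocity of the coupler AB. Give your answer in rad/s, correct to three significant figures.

0.119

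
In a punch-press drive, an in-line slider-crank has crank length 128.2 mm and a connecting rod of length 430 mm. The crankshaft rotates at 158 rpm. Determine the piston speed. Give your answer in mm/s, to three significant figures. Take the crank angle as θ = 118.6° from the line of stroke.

ω = 2π·158/60 = 16.55 rad/s
For an in-line slider-crank, x = r cosθ + √(L² − r² sin²θ), so v = −rω sinθ·[1 + r cosθ/√(L² − r² sin²θ)].
With r = 0.1282 m, L = 0.43 m, θ = 118.6°: √(L² − r² sin²θ) = 0.41501 m.
v = −0.1282·16.55·0.87798·[1 + 0.1282·-0.47869/0.41501] = -1.587 m/s.
|v| = 1.587 m/s = 1587 mm/s.

1590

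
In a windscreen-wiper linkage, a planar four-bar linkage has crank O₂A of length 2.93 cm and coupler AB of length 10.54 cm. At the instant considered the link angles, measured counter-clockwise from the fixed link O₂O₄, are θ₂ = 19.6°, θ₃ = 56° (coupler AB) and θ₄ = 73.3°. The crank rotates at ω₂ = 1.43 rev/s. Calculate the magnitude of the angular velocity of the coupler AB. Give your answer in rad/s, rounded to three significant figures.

ω₂ = 8.985 rad/s (from 1.43 rev/s).
Differentiating the loop-closure r₂e^{iθ₂}+r₃e^{iθ₃}=r₁+r₄e^{iθ₄} gives r₂ω₂e^{iθ₂}+r₃ω₃e^{iθ₃}=r₄ω₄e^{iθ₄}.
Eliminating the other unknown: ω₃ = r₂ω₂ sin(θ₄−θ₂) / [r₃ sin(θ₃−θ₄)].
Numerator sine = +0.80593; denominator sine = -0.29737.
Result = 0.0293·8.985·(+0.80593) / (0.1054·(-0.29737)) = -6.7692 rad/s; magnitude 6.7692 rad/s.

6.77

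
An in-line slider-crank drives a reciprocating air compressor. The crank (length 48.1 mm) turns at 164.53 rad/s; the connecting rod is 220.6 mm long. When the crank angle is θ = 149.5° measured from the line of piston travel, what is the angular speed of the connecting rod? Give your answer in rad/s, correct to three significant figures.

31.1

ω = 164.5 rad/s
The rod makes angle φ with the slider axis where L sinφ = r sinθ; differentiating, L cosφ·φ̇ = r ω cosθ.
L cosφ = √(L² − r² sin²θ) = 0.21925 m.
|ω_rod| = r ω |cosθ| / √(L² − r² sin²θ) = 0.0481·164.5·0.86163/0.21925 = 31.101 rad/s.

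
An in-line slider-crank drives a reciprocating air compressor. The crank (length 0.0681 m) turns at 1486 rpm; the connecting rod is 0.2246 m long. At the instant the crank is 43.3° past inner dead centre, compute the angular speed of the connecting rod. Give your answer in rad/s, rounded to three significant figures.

ω = 155.6 rad/s (converted from 1486 rpm).
The rod makes angle φ with the slider axis where L sinφ = r sinθ; differentiating, L cosφ·φ̇ = r ω cosθ.
L cosφ = √(L² − r² sin²θ) = 0.21969 m.
|ω_rod| = r ω |cosθ| / √(L² − r² sin²θ) = 0.0681·155.6·0.72777/0.21969 = 35.106 rad/s.

35.1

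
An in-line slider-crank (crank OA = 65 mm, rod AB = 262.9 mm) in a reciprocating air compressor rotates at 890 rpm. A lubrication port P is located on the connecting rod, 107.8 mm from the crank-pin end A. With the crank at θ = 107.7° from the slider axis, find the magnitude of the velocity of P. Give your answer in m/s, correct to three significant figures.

ω = 93.2 rad/s.  Crank-pin speed |V_A| = rω = 6.058 m/s, perpendicular to OA.
Rod angle: sinφ = −(r/L) sinθ ⇒ φ = -13.623°; ω_rod = −rω cosθ/√(L²−r²sin²θ) = +7.2087 rad/s.
V_P = V_A + ω_rod × AP, with AP = 0.1078 m along the rod.
Components: V_Px = −rω sinθ − a·ω_rod·sinφ = -5.5882 m/s;  V_Py = rω cosθ + a·ω_rod·cosφ = -1.0866 m/s.
|V_P| = √(V_Px² + V_Py²) = 5.6929 m/s.

5.69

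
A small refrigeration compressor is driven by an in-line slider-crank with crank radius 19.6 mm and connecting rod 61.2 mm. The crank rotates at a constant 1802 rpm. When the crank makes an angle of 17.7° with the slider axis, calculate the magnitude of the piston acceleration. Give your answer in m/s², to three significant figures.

850

ω = 2π·1802/60 = 188.7 rad/s
x(θ) = r cosθ + √(L² − r² sin²θ); with ω constant, a = ω²·d²x/dθ².
d²x/dθ² = −r cosθ − r²(cos2θ)/√u − r⁴ sin²2θ/(4u^{3/2}),  u = L² − r² sin²θ = 0.00370993 m².
Substituting r = 0.0196 m, L = 0.0612 m, θ = 17.7°: d²x/dθ² = -0.023868 m.
a = ω²·d²x/dθ² = (188.7)²·(-0.023868) = -849.93 m/s²;  |a| = 849.93 m/s².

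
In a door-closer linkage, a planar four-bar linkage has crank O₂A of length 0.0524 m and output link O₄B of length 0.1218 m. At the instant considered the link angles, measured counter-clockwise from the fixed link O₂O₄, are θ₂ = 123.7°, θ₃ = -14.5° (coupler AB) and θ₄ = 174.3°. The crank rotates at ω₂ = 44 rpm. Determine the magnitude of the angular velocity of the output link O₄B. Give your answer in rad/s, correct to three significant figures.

8.64

ω₂ = 4.608 rad/s (from 44 rpm).
Differentiating the loop-closure r₂e^{iθ₂}+r₃e^{iθ₃}=r₁+r₄e^{iθ₄} gives r₂ω₂e^{iθ₂}+r₃ω₃e^{iθ₃}=r₄ω₄e^{iθ₄}.
Eliminating the other unknown: ω₄ = r₂ω₂ sin(θ₂−θ₃) / [r₄ sin(θ₄−θ₃)].
Numerator sine = +0.66653; denominator sine = -0.15299.
Result = 0.0524·4.608·(+0.66653) / (0.1218·(-0.15299)) = -8.6365 rad/s; magnitude 8.6365 rad/s.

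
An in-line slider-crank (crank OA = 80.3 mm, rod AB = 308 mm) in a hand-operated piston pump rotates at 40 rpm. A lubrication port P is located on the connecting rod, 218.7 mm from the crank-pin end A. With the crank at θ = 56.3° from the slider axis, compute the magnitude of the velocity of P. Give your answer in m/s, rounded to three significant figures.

0.314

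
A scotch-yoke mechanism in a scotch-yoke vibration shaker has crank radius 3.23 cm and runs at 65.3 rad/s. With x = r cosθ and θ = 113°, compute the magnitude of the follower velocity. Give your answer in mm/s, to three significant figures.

1940

ω = 65.3 rad/s
x = r cosθ ⇒ ẋ = −rω sinθ.
|v| = rω|sinθ| = 0.0323·65.3·|sin 113°| = 1.9415 m/s = 1941.5 mm/s.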